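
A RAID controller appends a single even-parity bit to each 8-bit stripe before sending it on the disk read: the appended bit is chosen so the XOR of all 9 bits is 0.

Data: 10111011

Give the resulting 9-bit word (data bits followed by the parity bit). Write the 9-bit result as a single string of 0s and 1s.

XOR of the 8 data bits: 1⊕0⊕1⊕1⊕1⊕0⊕1⊕1 = 0
Parity bit = 0 (so all 9 bits XOR to 0).

101110110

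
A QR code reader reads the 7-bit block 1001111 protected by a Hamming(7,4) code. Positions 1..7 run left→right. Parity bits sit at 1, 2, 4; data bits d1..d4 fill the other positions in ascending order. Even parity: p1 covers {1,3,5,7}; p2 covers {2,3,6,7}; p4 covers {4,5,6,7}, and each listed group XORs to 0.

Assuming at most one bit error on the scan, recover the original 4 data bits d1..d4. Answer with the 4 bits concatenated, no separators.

s1 (pos 1,3,5,7): 1⊕0⊕1⊕1 = 1
s2 (pos 2,3,6,7): 0⊕0⊕1⊕1 = 0
s4 (pos 4,5,6,7): 1⊕1⊕1⊕1 = 0
Syndrome s4…s1 = 001 → error at position 1.
Flip position 1: 1001111 → 0001111
Read data bits from positions 3,5,6,7: 0111

0111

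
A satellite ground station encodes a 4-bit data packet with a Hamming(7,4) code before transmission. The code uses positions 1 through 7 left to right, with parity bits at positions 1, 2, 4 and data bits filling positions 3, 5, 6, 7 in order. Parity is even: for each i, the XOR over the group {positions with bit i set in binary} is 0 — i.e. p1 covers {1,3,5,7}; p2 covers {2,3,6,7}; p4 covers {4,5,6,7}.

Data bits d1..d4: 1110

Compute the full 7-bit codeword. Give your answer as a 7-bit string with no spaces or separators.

Place data at non-parity positions: p1 p2 1 p4 1 1 0
p1 (pos 1,3,5,7): XOR of data positions = 1⊕1⊕0 = 0
p2 (pos 2,3,6,7): XOR of data positions = 1⊕1⊕0 = 0
p4 (pos 4,5,6,7): XOR of data positions = 1⊕1⊕0 = 0
Codeword: 0010110

0010110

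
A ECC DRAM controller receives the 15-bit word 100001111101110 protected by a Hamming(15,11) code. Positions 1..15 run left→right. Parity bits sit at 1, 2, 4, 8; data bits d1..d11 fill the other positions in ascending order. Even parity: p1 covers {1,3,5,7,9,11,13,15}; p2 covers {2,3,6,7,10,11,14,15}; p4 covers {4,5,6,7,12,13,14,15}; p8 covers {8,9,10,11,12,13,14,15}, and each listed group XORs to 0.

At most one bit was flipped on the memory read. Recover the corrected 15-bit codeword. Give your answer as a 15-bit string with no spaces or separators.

100101111101110

s1 (pos 1,3,5,7,9,11,13,15): 1⊕0⊕0⊕1⊕1⊕0⊕1⊕0 = 0
s2 (pos 2,3,6,7,10,11,14,15): 0⊕0⊕1⊕1⊕1⊕0⊕1⊕0 = 0
s4 (pos 4,5,6,7,12,13,14,15): 0⊕0⊕1⊕1⊕1⊕1⊕1⊕0 = 1
s8 (pos 8,9,10,11,12,13,14,15): 1⊕1⊕1⊕0⊕1⊕1⊕1⊕0 = 0
Syndrome s8…s1 = 0100 → error at position 4.
Flip position 4: 100001111101110 → 100101111101110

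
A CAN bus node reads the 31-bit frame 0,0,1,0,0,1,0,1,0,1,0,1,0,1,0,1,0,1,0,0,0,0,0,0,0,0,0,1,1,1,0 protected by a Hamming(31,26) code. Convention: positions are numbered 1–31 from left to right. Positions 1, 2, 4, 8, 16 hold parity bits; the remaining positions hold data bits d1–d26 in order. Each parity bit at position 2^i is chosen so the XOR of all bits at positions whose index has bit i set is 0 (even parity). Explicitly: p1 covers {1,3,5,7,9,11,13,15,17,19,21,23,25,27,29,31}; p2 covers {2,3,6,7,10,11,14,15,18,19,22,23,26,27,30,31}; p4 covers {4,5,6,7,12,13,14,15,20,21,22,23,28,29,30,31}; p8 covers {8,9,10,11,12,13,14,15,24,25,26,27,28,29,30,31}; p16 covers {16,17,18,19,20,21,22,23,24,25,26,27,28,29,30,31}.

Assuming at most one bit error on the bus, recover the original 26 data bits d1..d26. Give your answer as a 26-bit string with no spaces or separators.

s1 (pos 1,3,5,7,9,11,13,15,17,19,21,23,25,27,29,31): 0⊕1⊕0⊕0⊕0⊕0⊕0⊕0⊕0⊕0⊕0⊕0⊕0⊕0⊕1⊕0 = 0
s2 (pos 2,3,6,7,10,11,14,15,18,19,22,23,26,27,30,31): 0⊕1⊕1⊕0⊕1⊕0⊕1⊕0⊕1⊕0⊕0⊕0⊕0⊕0⊕1⊕0 = 0
s4 (pos 4,5,6,7,12,13,14,15,20,21,22,23,28,29,30,31): 0⊕0⊕1⊕0⊕1⊕0⊕1⊕0⊕0⊕0⊕0⊕0⊕1⊕1⊕1⊕0 = 0
s8 (pos 8,9,10,11,12,13,14,15,24,25,26,27,28,29,30,31): 1⊕0⊕1⊕0⊕1⊕0⊕1⊕0⊕0⊕0⊕0⊕0⊕1⊕1⊕1⊕0 = 1
s16 (pos 16,17,18,19,20,21,22,23,24,25,26,27,28,29,30,31): 1⊕0⊕1⊕0⊕0⊕0⊕0⊕0⊕0⊕0⊕0⊕0⊕1⊕1⊕1⊕0 = 1
Syndrome s16…s1 = 11000 → error at position 24.
Flip position 24: 0010010101010101010000000001110 → 0010010101010101010000010001110
Read data bits from positions 3,5,6,7,9,10,11,12,13,14,15,17,18,19,20,21,22,23,24,25,26,27,28,29,30,31: 10100101010010000010001110

10100101010010000010001110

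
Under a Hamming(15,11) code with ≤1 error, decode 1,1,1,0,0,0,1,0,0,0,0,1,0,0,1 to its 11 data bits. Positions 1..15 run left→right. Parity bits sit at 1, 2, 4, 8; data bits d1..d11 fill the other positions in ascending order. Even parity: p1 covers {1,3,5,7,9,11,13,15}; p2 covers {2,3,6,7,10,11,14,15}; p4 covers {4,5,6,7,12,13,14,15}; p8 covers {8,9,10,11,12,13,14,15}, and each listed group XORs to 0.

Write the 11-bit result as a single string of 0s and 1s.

s1 (pos 1,3,5,7,9,11,13,15): 1⊕1⊕0⊕1⊕0⊕0⊕0⊕1 = 0
s2 (pos 2,3,6,7,10,11,14,15): 1⊕1⊕0⊕1⊕0⊕0⊕0⊕1 = 0
s4 (pos 4,5,6,7,12,13,14,15): 0⊕0⊕0⊕1⊕1⊕0⊕0⊕1 = 1
s8 (pos 8,9,10,11,12,13,14,15): 0⊕0⊕0⊕0⊕1⊕0⊕0⊕1 = 0
Syndrome s8…s1 = 0100 → error at position 4.
Flip position 4: 111000100001001 → 111100100001001
Read data bits from positions 3,5,6,7,9,10,11,12,13,14,15: 10010001001

10010001001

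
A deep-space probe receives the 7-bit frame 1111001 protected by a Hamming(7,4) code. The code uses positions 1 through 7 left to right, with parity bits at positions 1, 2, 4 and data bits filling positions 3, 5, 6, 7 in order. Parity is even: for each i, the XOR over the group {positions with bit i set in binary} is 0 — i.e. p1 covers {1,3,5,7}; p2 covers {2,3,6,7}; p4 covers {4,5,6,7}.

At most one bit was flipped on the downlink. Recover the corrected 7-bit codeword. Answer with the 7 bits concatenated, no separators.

s1 (pos 1,3,5,7): 1⊕1⊕0⊕1 = 1
s2 (pos 2,3,6,7): 1⊕1⊕0⊕1 = 1
s4 (pos 4,5,6,7): 1⊕0⊕0⊕1 = 0
Syndrome s4…s1 = 011 → error at position 3.
Flip position 3: 1111001 → 1101001

1101001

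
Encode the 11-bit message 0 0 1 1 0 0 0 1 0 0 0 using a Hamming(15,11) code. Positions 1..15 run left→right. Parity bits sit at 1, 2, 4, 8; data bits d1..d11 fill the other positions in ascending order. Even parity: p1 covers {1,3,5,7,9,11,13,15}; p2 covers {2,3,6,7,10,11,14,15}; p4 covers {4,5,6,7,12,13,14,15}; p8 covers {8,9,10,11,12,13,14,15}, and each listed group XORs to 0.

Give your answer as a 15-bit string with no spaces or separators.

100101110001000

Place data at non-parity positions: p1 p2 0 p4 0 1 1 p8 0 0 0 1 0 0 0
p1 (pos 1,3,5,7,9,11,13,15): XOR of data positions = 0⊕0⊕1⊕0⊕0⊕0⊕0 = 1
p2 (pos 2,3,6,7,10,11,14,15): XOR of data positions = 0⊕1⊕1⊕0⊕0⊕0⊕0 = 0
p4 (pos 4,5,6,7,12,13,14,15): XOR of data positions = 0⊕1⊕1⊕1⊕0⊕0⊕0 = 1
p8 (pos 8,9,10,11,12,13,14,15): XOR of data positions = 0⊕0⊕0⊕1⊕0⊕0⊕0 = 1
Codeword: 100101110001000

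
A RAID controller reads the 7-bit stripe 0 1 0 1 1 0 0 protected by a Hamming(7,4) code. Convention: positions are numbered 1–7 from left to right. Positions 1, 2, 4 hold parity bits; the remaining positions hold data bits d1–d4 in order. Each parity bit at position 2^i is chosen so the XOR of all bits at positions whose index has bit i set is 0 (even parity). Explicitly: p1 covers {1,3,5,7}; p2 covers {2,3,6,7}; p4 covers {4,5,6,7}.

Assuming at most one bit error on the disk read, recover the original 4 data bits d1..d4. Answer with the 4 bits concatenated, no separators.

1100

s1 (pos 1,3,5,7): 0⊕0⊕1⊕0 = 1
s2 (pos 2,3,6,7): 1⊕0⊕0⊕0 = 1
s4 (pos 4,5,6,7): 1⊕1⊕0⊕0 = 0
Syndrome s4…s1 = 011 → error at position 3.
Flip position 3: 0101100 → 0111100
Read data bits from positions 3,5,6,7: 1100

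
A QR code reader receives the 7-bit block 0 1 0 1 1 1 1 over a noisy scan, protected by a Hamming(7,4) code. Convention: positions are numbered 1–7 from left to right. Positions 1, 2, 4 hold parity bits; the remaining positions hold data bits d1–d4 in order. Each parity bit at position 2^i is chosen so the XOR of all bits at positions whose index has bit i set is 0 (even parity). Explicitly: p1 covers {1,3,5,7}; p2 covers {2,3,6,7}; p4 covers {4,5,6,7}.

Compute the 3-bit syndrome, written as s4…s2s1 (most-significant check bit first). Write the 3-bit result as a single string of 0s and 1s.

010

s1 (pos 1,3,5,7): 0⊕0⊕1⊕1 = 0
s2 (pos 2,3,6,7): 1⊕0⊕1⊕1 = 1
s4 (pos 4,5,6,7): 1⊕1⊕1⊕1 = 0
Syndrome s4…s1 = 010 → error at position 2.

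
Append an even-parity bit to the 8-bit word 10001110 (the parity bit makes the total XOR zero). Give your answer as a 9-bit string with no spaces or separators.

100011100

XOR of the 8 data bits: 1⊕0⊕0⊕0⊕1⊕1⊕1⊕0 = 0
Parity bit = 0 (so all 9 bits XOR to 0).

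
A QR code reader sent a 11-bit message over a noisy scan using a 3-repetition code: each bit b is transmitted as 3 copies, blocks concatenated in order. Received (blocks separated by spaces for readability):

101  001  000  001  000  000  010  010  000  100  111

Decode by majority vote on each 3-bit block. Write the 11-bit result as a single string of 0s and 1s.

Block 1 (101): 2 ones → 1
Block 2 (001): 1 one → 0
Block 3 (000): 0 ones → 0
Block 4 (001): 1 one → 0
Block 5 (000): 0 ones → 0
Block 6 (000): 0 ones → 0
Block 7 (010): 1 one → 0
Block 8 (010): 1 one → 0
Block 9 (000): 0 ones → 0
Block 10 (100): 1 one → 0
Block 11 (111): 3 ones → 1

10000000001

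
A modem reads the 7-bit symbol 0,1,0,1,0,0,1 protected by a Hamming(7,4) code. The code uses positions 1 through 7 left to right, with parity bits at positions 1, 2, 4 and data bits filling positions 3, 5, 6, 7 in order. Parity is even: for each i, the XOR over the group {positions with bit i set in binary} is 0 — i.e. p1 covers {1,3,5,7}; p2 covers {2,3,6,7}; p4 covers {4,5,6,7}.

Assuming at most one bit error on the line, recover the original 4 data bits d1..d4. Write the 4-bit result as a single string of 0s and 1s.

0001

s1 (pos 1,3,5,7): 0⊕0⊕0⊕1 = 1
s2 (pos 2,3,6,7): 1⊕0⊕0⊕1 = 0
s4 (pos 4,5,6,7): 1⊕0⊕0⊕1 = 0
Syndrome s4…s1 = 001 → error at position 1.
Flip position 1: 0101001 → 1101001
Read data bits from positions 3,5,6,7: 0001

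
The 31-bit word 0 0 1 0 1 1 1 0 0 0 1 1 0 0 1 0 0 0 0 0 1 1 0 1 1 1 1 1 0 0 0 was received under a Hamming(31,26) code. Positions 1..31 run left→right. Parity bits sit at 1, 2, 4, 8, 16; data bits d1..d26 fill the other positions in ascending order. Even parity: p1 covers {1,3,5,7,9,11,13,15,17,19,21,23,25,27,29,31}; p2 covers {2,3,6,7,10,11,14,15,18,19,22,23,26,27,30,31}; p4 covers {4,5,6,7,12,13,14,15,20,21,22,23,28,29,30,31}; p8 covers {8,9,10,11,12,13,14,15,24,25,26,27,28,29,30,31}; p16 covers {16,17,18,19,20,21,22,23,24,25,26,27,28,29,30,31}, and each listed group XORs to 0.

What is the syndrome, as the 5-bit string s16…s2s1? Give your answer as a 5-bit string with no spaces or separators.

s1 (pos 1,3,5,7,9,11,13,15,17,19,21,23,25,27,29,31): 0⊕1⊕1⊕1⊕0⊕1⊕0⊕1⊕0⊕0⊕1⊕0⊕1⊕1⊕0⊕0 = 0
s2 (pos 2,3,6,7,10,11,14,15,18,19,22,23,26,27,30,31): 0⊕1⊕1⊕1⊕0⊕1⊕0⊕1⊕0⊕0⊕1⊕0⊕1⊕1⊕0⊕0 = 0
s4 (pos 4,5,6,7,12,13,14,15,20,21,22,23,28,29,30,31): 0⊕1⊕1⊕1⊕1⊕0⊕0⊕1⊕0⊕1⊕1⊕0⊕1⊕0⊕0⊕0 = 0
s8 (pos 8,9,10,11,12,13,14,15,24,25,26,27,28,29,30,31): 0⊕0⊕0⊕1⊕1⊕0⊕0⊕1⊕1⊕1⊕1⊕1⊕1⊕0⊕0⊕0 = 0
s16 (pos 16,17,18,19,20,21,22,23,24,25,26,27,28,29,30,31): 0⊕0⊕0⊕0⊕0⊕1⊕1⊕0⊕1⊕1⊕1⊕1⊕1⊕0⊕0⊕0 = 1
Syndrome s16…s1 = 10000 → error at position 16.

10000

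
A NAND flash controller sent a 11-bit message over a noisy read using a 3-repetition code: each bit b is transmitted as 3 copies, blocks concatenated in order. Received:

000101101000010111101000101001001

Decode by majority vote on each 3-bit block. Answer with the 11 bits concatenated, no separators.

01100110100

Block 1 (000): 0 ones → 0
Block 2 (101): 2 ones → 1
Block 3 (101): 2 ones → 1
Block 4 (000): 0 ones → 0
Block 5 (010): 1 one → 0
Block 6 (111): 3 ones → 1
Block 7 (101): 2 ones → 1
Block 8 (000): 0 ones → 0
Block 9 (101): 2 ones → 1
Block 10 (001): 1 one → 0
Block 11 (001): 1 one → 0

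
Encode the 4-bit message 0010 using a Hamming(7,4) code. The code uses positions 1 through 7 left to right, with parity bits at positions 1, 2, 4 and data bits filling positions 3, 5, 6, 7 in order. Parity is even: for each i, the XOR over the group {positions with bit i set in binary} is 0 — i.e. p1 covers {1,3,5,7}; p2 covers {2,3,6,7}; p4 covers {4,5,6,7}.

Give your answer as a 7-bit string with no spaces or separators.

0101010

Place data at non-parity positions: p1 p2 0 p4 0 1 0
p1 (pos 1,3,5,7): XOR of data positions = 0⊕0⊕0 = 0
p2 (pos 2,3,6,7): XOR of data positions = 0⊕1⊕0 = 1
p4 (pos 4,5,6,7): XOR of data positions = 0⊕1⊕0 = 1
Codeword: 0101010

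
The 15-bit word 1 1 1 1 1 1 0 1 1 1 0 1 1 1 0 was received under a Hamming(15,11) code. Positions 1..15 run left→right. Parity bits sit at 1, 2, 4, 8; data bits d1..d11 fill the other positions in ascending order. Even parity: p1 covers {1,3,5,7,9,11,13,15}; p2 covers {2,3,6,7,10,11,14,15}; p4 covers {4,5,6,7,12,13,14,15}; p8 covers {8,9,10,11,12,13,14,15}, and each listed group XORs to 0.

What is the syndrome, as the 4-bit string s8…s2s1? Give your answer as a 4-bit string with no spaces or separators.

s1 (pos 1,3,5,7,9,11,13,15): 1⊕1⊕1⊕0⊕1⊕0⊕1⊕0 = 1
s2 (pos 2,3,6,7,10,11,14,15): 1⊕1⊕1⊕0⊕1⊕0⊕1⊕0 = 1
s4 (pos 4,5,6,7,12,13,14,15): 1⊕1⊕1⊕0⊕1⊕1⊕1⊕0 = 0
s8 (pos 8,9,10,11,12,13,14,15): 1⊕1⊕1⊕0⊕1⊕1⊕1⊕0 = 0
Syndrome s8…s1 = 0011 → error at position 3.

0011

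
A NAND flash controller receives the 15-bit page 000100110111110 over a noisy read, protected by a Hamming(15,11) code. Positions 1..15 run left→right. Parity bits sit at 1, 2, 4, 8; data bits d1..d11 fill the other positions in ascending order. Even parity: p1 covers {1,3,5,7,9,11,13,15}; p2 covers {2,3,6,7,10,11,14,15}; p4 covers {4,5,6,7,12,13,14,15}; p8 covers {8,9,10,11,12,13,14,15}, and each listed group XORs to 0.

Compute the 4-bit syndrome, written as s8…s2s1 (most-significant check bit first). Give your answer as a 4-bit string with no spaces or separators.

s1 (pos 1,3,5,7,9,11,13,15): 0⊕0⊕0⊕1⊕0⊕1⊕1⊕0 = 1
s2 (pos 2,3,6,7,10,11,14,15): 0⊕0⊕0⊕1⊕1⊕1⊕1⊕0 = 0
s4 (pos 4,5,6,7,12,13,14,15): 1⊕0⊕0⊕1⊕1⊕1⊕1⊕0 = 1
s8 (pos 8,9,10,11,12,13,14,15): 1⊕0⊕1⊕1⊕1⊕1⊕1⊕0 = 0
Syndrome s8…s1 = 0101 → error at position 5.

0101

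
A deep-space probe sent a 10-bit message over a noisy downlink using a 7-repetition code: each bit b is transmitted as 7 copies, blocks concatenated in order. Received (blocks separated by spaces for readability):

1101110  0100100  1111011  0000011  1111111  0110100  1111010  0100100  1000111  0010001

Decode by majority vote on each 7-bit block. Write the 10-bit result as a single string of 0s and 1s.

1010101010

Block 1 (1101110): 5 ones → 1
Block 2 (0100100): 2 ones → 0
Block 3 (1111011): 6 ones → 1
Block 4 (0000011): 2 ones → 0
Block 5 (1111111): 7 ones → 1
Block 6 (0110100): 3 ones → 0
Block 7 (1111010): 5 ones → 1
Block 8 (0100100): 2 ones → 0
Block 9 (1000111): 4 ones → 1
Block 10 (0010001): 2 ones → 0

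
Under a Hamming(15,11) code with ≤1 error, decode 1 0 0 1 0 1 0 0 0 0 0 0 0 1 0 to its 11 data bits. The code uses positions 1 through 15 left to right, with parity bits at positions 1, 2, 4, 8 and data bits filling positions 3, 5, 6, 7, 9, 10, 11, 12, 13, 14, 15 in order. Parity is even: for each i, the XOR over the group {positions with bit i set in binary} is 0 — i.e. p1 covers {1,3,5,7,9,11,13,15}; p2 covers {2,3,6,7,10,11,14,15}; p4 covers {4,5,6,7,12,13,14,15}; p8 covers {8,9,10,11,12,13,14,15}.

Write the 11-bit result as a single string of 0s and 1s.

00100000110

s1 (pos 1,3,5,7,9,11,13,15): 1⊕0⊕0⊕0⊕0⊕0⊕0⊕0 = 1
s2 (pos 2,3,6,7,10,11,14,15): 0⊕0⊕1⊕0⊕0⊕0⊕1⊕0 = 0
s4 (pos 4,5,6,7,12,13,14,15): 1⊕0⊕1⊕0⊕0⊕0⊕1⊕0 = 1
s8 (pos 8,9,10,11,12,13,14,15): 0⊕0⊕0⊕0⊕0⊕0⊕1⊕0 = 1
Syndrome s8…s1 = 1101 → error at position 13.
Flip position 13: 100101000000010 → 100101000000110
Read data bits from positions 3,5,6,7,9,10,11,12,13,14,15: 00100000110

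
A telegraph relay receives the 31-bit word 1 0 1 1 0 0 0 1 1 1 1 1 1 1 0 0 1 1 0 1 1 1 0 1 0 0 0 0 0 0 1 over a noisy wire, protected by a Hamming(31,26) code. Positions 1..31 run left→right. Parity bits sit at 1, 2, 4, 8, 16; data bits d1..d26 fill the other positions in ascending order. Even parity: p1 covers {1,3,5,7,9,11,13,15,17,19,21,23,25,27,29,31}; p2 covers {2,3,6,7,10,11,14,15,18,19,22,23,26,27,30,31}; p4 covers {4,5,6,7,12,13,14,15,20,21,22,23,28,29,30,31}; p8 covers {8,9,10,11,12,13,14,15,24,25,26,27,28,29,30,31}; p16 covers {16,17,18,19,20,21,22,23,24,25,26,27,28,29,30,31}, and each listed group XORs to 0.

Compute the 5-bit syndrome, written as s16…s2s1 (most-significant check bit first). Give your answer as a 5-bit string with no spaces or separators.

s1 (pos 1,3,5,7,9,11,13,15,17,19,21,23,25,27,29,31): 1⊕1⊕0⊕0⊕1⊕1⊕1⊕0⊕1⊕0⊕1⊕0⊕0⊕0⊕0⊕1 = 0
s2 (pos 2,3,6,7,10,11,14,15,18,19,22,23,26,27,30,31): 0⊕1⊕0⊕0⊕1⊕1⊕1⊕0⊕1⊕0⊕1⊕0⊕0⊕0⊕0⊕1 = 1
s4 (pos 4,5,6,7,12,13,14,15,20,21,22,23,28,29,30,31): 1⊕0⊕0⊕0⊕1⊕1⊕1⊕0⊕1⊕1⊕1⊕0⊕0⊕0⊕0⊕1 = 0
s8 (pos 8,9,10,11,12,13,14,15,24,25,26,27,28,29,30,31): 1⊕1⊕1⊕1⊕1⊕1⊕1⊕0⊕1⊕0⊕0⊕0⊕0⊕0⊕0⊕1 = 1
s16 (pos 16,17,18,19,20,21,22,23,24,25,26,27,28,29,30,31): 0⊕1⊕1⊕0⊕1⊕1⊕1⊕0⊕1⊕0⊕0⊕0⊕0⊕0⊕0⊕1 = 1
Syndrome s16…s1 = 11010 → error at position 26.

11010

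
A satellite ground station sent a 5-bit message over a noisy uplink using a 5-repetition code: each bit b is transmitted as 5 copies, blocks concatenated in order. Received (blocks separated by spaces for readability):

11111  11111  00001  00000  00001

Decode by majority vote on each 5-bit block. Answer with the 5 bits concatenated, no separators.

11000

Block 1 (11111): 5 ones → 1
Block 2 (11111): 5 ones → 1
Block 3 (00001): 1 one → 0
Block 4 (00000): 0 ones → 0
Block 5 (00001): 1 one → 0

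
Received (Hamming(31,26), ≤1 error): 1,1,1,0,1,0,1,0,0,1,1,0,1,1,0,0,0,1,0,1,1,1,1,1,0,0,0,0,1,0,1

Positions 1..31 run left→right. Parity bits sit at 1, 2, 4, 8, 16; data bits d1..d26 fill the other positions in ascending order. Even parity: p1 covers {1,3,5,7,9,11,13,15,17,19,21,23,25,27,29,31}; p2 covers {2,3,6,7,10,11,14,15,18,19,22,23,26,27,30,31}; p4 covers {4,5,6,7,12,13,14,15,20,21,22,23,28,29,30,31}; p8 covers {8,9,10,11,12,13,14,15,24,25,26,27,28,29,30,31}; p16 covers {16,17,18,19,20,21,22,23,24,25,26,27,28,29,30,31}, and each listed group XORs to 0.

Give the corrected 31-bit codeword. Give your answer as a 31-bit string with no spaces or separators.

1110101101101100010111110000101

s1 (pos 1,3,5,7,9,11,13,15,17,19,21,23,25,27,29,31): 1⊕1⊕1⊕1⊕0⊕1⊕1⊕0⊕0⊕0⊕1⊕1⊕0⊕0⊕1⊕1 = 0
s2 (pos 2,3,6,7,10,11,14,15,18,19,22,23,26,27,30,31): 1⊕1⊕0⊕1⊕1⊕1⊕1⊕0⊕1⊕0⊕1⊕1⊕0⊕0⊕0⊕1 = 0
s4 (pos 4,5,6,7,12,13,14,15,20,21,22,23,28,29,30,31): 0⊕1⊕0⊕1⊕0⊕1⊕1⊕0⊕1⊕1⊕1⊕1⊕0⊕1⊕0⊕1 = 0
s8 (pos 8,9,10,11,12,13,14,15,24,25,26,27,28,29,30,31): 0⊕0⊕1⊕1⊕0⊕1⊕1⊕0⊕1⊕0⊕0⊕0⊕0⊕1⊕0⊕1 = 1
s16 (pos 16,17,18,19,20,21,22,23,24,25,26,27,28,29,30,31): 0⊕0⊕1⊕0⊕1⊕1⊕1⊕1⊕1⊕0⊕0⊕0⊕0⊕1⊕0⊕1 = 0
Syndrome s16…s1 = 01000 → error at position 8.
Flip position 8: 1110101001101100010111110000101 → 1110101101101100010111110000101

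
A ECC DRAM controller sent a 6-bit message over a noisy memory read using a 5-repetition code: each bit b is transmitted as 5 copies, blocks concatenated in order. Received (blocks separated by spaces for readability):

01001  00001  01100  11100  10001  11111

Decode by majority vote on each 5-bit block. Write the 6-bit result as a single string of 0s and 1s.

Block 1 (01001): 2 ones → 0
Block 2 (00001): 1 one → 0
Block 3 (01100): 2 ones → 0
Block 4 (11100): 3 ones → 1
Block 5 (10001): 2 ones → 0
Block 6 (11111): 5 ones → 1

000101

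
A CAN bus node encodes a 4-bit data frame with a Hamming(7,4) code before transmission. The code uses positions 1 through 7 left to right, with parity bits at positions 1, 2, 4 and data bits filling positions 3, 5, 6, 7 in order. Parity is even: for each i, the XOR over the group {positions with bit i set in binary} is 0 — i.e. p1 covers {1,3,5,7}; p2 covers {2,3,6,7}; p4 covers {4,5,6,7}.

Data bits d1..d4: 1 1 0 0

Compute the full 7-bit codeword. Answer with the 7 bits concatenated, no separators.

Place data at non-parity positions: p1 p2 1 p4 1 0 0
p1 (pos 1,3,5,7): XOR of data positions = 1⊕1⊕0 = 0
p2 (pos 2,3,6,7): XOR of data positions = 1⊕0⊕0 = 1
p4 (pos 4,5,6,7): XOR of data positions = 1⊕0⊕0 = 1
Codeword: 0111100

0111100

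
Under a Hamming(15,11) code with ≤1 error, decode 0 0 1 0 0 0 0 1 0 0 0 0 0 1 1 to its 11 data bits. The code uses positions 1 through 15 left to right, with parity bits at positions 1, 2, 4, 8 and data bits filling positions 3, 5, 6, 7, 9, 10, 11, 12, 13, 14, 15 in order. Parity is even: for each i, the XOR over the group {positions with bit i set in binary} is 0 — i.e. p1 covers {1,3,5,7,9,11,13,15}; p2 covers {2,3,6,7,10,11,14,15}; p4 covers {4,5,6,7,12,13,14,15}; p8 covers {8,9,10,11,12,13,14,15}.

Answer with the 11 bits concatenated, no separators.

s1 (pos 1,3,5,7,9,11,13,15): 0⊕1⊕0⊕0⊕0⊕0⊕0⊕1 = 0
s2 (pos 2,3,6,7,10,11,14,15): 0⊕1⊕0⊕0⊕0⊕0⊕1⊕1 = 1
s4 (pos 4,5,6,7,12,13,14,15): 0⊕0⊕0⊕0⊕0⊕0⊕1⊕1 = 0
s8 (pos 8,9,10,11,12,13,14,15): 1⊕0⊕0⊕0⊕0⊕0⊕1⊕1 = 1
Syndrome s8…s1 = 1010 → error at position 10.
Flip position 10: 001000010000011 → 001000010100011
Read data bits from positions 3,5,6,7,9,10,11,12,13,14,15: 10000100011

10000100011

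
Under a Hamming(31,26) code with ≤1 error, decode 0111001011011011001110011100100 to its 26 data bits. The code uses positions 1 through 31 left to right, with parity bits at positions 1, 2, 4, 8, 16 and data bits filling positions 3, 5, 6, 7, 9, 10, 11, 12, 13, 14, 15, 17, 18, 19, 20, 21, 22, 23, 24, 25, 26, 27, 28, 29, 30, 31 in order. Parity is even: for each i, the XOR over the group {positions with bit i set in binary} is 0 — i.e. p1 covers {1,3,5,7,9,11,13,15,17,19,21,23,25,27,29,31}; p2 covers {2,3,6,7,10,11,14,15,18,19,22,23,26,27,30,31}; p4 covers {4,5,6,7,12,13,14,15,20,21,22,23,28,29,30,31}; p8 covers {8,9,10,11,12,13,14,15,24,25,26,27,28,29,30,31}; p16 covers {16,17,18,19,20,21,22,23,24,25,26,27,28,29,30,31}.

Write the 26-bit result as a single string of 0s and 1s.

10011111101001110011100100

s1 (pos 1,3,5,7,9,11,13,15,17,19,21,23,25,27,29,31): 0⊕1⊕0⊕1⊕1⊕0⊕1⊕1⊕0⊕1⊕1⊕0⊕1⊕0⊕1⊕0 = 1
s2 (pos 2,3,6,7,10,11,14,15,18,19,22,23,26,27,30,31): 1⊕1⊕0⊕1⊕1⊕0⊕0⊕1⊕0⊕1⊕0⊕0⊕1⊕0⊕0⊕0 = 1
s4 (pos 4,5,6,7,12,13,14,15,20,21,22,23,28,29,30,31): 1⊕0⊕0⊕1⊕1⊕1⊕0⊕1⊕1⊕1⊕0⊕0⊕0⊕1⊕0⊕0 = 0
s8 (pos 8,9,10,11,12,13,14,15,24,25,26,27,28,29,30,31): 0⊕1⊕1⊕0⊕1⊕1⊕0⊕1⊕1⊕1⊕1⊕0⊕0⊕1⊕0⊕0 = 1
s16 (pos 16,17,18,19,20,21,22,23,24,25,26,27,28,29,30,31): 1⊕0⊕0⊕1⊕1⊕1⊕0⊕0⊕1⊕1⊕1⊕0⊕0⊕1⊕0⊕0 = 0
Syndrome s16…s1 = 01011 → error at position 11.
Flip position 11: 0111001011011011001110011100100 → 0111001011111011001110011100100
Read data bits from positions 3,5,6,7,9,10,11,12,13,14,15,17,18,19,20,21,22,23,24,25,26,27,28,29,30,31: 10011111101001110011100100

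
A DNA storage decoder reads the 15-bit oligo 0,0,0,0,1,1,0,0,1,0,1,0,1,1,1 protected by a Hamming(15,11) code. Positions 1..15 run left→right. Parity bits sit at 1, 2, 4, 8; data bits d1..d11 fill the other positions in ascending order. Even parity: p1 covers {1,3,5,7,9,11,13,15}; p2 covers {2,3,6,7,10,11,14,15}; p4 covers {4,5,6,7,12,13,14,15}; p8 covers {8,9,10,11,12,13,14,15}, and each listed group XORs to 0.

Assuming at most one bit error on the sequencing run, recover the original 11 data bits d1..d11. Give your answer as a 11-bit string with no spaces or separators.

01101010011

s1 (pos 1,3,5,7,9,11,13,15): 0⊕0⊕1⊕0⊕1⊕1⊕1⊕1 = 1
s2 (pos 2,3,6,7,10,11,14,15): 0⊕0⊕1⊕0⊕0⊕1⊕1⊕1 = 0
s4 (pos 4,5,6,7,12,13,14,15): 0⊕1⊕1⊕0⊕0⊕1⊕1⊕1 = 1
s8 (pos 8,9,10,11,12,13,14,15): 0⊕1⊕0⊕1⊕0⊕1⊕1⊕1 = 1
Syndrome s8…s1 = 1101 → error at position 13.
Flip position 13: 000011001010111 → 000011001010011
Read data bits from positions 3,5,6,7,9,10,11,12,13,14,15: 01101010011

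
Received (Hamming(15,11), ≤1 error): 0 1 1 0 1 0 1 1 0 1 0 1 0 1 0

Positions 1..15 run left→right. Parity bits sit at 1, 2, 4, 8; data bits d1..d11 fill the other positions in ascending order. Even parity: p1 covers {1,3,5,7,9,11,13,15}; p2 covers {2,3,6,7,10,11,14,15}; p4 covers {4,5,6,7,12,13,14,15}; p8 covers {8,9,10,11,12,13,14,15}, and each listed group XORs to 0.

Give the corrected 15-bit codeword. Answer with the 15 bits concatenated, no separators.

s1 (pos 1,3,5,7,9,11,13,15): 0⊕1⊕1⊕1⊕0⊕0⊕0⊕0 = 1
s2 (pos 2,3,6,7,10,11,14,15): 1⊕1⊕0⊕1⊕1⊕0⊕1⊕0 = 1
s4 (pos 4,5,6,7,12,13,14,15): 0⊕1⊕0⊕1⊕1⊕0⊕1⊕0 = 0
s8 (pos 8,9,10,11,12,13,14,15): 1⊕0⊕1⊕0⊕1⊕0⊕1⊕0 = 0
Syndrome s8…s1 = 0011 → error at position 3.
Flip position 3: 011010110101010 → 010010110101010

010010110101010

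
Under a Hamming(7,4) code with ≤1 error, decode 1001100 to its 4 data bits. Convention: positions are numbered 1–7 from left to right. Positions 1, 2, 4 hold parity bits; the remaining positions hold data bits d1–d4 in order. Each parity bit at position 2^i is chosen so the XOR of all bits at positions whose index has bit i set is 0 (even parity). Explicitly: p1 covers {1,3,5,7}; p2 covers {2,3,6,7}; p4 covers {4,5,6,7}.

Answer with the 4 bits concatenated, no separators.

s1 (pos 1,3,5,7): 1⊕0⊕1⊕0 = 0
s2 (pos 2,3,6,7): 0⊕0⊕0⊕0 = 0
s4 (pos 4,5,6,7): 1⊕1⊕0⊕0 = 0
Syndrome s4…s1 = 000 → no error.
Read data bits from positions 3,5,6,7: 0100

0100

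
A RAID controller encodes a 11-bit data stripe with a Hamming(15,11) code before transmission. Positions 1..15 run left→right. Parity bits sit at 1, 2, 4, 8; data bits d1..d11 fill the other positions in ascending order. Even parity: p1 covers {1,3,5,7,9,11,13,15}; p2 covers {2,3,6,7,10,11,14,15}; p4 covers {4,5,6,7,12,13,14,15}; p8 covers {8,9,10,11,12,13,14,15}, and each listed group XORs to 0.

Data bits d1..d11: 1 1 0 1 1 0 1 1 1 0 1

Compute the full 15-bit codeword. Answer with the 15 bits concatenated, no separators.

101110111011101

Place data at non-parity positions: p1 p2 1 p4 1 0 1 p8 1 0 1 1 1 0 1
p1 (pos 1,3,5,7,9,11,13,15): XOR of data positions = 1⊕1⊕1⊕1⊕1⊕1⊕1 = 1
p2 (pos 2,3,6,7,10,11,14,15): XOR of data positions = 1⊕0⊕1⊕0⊕1⊕0⊕1 = 0
p4 (pos 4,5,6,7,12,13,14,15): XOR of data positions = 1⊕0⊕1⊕1⊕1⊕0⊕1 = 1
p8 (pos 8,9,10,11,12,13,14,15): XOR of data positions = 1⊕0⊕1⊕1⊕1⊕0⊕1 = 1
Codeword: 101110111011101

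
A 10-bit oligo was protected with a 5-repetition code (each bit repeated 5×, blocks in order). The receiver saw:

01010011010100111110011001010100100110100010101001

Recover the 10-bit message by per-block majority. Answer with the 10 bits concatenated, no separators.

0101010100

Block 1 (01010): 2 ones → 0
Block 2 (01101): 3 ones → 1
Block 3 (01001): 2 ones → 0
Block 4 (11110): 4 ones → 1
Block 5 (01100): 2 ones → 0
Block 6 (10101): 3 ones → 1
Block 7 (00100): 1 one → 0
Block 8 (11010): 3 ones → 1
Block 9 (00101): 2 ones → 0
Block 10 (01001): 2 ones → 0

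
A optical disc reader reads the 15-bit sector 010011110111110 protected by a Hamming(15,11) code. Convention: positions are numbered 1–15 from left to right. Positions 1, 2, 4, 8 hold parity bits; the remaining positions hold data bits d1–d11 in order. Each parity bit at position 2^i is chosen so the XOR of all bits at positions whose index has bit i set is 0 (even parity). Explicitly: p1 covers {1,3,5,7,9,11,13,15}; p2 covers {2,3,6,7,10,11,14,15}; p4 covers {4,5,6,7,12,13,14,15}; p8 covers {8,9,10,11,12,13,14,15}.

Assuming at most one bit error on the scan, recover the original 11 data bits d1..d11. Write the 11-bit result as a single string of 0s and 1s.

01110111110

s1 (pos 1,3,5,7,9,11,13,15): 0⊕0⊕1⊕1⊕0⊕1⊕1⊕0 = 0
s2 (pos 2,3,6,7,10,11,14,15): 1⊕0⊕1⊕1⊕1⊕1⊕1⊕0 = 0
s4 (pos 4,5,6,7,12,13,14,15): 0⊕1⊕1⊕1⊕1⊕1⊕1⊕0 = 0
s8 (pos 8,9,10,11,12,13,14,15): 1⊕0⊕1⊕1⊕1⊕1⊕1⊕0 = 0
Syndrome s8…s1 = 0000 → no error.
Read data bits from positions 3,5,6,7,9,10,11,12,13,14,15: 01110111110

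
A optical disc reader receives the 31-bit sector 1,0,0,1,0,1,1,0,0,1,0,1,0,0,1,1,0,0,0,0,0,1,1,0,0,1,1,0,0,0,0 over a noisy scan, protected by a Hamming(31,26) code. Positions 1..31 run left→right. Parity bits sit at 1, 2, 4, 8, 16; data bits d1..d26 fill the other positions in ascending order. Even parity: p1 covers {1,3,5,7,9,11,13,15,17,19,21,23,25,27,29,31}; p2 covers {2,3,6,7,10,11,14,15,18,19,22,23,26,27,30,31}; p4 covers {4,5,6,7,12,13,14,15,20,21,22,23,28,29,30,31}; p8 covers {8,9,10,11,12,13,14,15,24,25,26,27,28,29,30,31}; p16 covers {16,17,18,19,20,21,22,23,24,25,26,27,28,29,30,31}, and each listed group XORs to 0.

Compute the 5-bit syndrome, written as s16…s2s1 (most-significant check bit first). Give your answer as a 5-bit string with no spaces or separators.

s1 (pos 1,3,5,7,9,11,13,15,17,19,21,23,25,27,29,31): 1⊕0⊕0⊕1⊕0⊕0⊕0⊕1⊕0⊕0⊕0⊕1⊕0⊕1⊕0⊕0 = 1
s2 (pos 2,3,6,7,10,11,14,15,18,19,22,23,26,27,30,31): 0⊕0⊕1⊕1⊕1⊕0⊕0⊕1⊕0⊕0⊕1⊕1⊕1⊕1⊕0⊕0 = 0
s4 (pos 4,5,6,7,12,13,14,15,20,21,22,23,28,29,30,31): 1⊕0⊕1⊕1⊕1⊕0⊕0⊕1⊕0⊕0⊕1⊕1⊕0⊕0⊕0⊕0 = 1
s8 (pos 8,9,10,11,12,13,14,15,24,25,26,27,28,29,30,31): 0⊕0⊕1⊕0⊕1⊕0⊕0⊕1⊕0⊕0⊕1⊕1⊕0⊕0⊕0⊕0 = 1
s16 (pos 16,17,18,19,20,21,22,23,24,25,26,27,28,29,30,31): 1⊕0⊕0⊕0⊕0⊕0⊕1⊕1⊕0⊕0⊕1⊕1⊕0⊕0⊕0⊕0 = 1
Syndrome s16…s1 = 11101 → error at position 29.

11101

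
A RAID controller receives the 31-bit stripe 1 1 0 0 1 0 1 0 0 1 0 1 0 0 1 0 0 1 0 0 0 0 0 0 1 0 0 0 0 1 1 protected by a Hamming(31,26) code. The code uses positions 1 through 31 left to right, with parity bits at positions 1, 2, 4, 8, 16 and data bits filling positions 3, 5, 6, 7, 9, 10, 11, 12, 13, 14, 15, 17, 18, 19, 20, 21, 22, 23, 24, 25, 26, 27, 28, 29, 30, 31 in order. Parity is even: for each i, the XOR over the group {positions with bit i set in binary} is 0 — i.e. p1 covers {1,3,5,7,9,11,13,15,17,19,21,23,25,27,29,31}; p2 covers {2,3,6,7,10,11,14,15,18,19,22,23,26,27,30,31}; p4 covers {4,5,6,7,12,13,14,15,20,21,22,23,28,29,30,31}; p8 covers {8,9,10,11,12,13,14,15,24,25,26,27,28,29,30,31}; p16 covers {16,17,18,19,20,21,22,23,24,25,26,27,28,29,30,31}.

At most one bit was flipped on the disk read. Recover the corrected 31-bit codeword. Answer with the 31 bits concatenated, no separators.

s1 (pos 1,3,5,7,9,11,13,15,17,19,21,23,25,27,29,31): 1⊕0⊕1⊕1⊕0⊕0⊕0⊕1⊕0⊕0⊕0⊕0⊕1⊕0⊕0⊕1 = 0
s2 (pos 2,3,6,7,10,11,14,15,18,19,22,23,26,27,30,31): 1⊕0⊕0⊕1⊕1⊕0⊕0⊕1⊕1⊕0⊕0⊕0⊕0⊕0⊕1⊕1 = 1
s4 (pos 4,5,6,7,12,13,14,15,20,21,22,23,28,29,30,31): 0⊕1⊕0⊕1⊕1⊕0⊕0⊕1⊕0⊕0⊕0⊕0⊕0⊕0⊕1⊕1 = 0
s8 (pos 8,9,10,11,12,13,14,15,24,25,26,27,28,29,30,31): 0⊕0⊕1⊕0⊕1⊕0⊕0⊕1⊕0⊕1⊕0⊕0⊕0⊕0⊕1⊕1 = 0
s16 (pos 16,17,18,19,20,21,22,23,24,25,26,27,28,29,30,31): 0⊕0⊕1⊕0⊕0⊕0⊕0⊕0⊕0⊕1⊕0⊕0⊕0⊕0⊕1⊕1 = 0
Syndrome s16…s1 = 00010 → error at position 2.
Flip position 2: 1100101001010010010000001000011 → 1000101001010010010000001000011

1000101001010010010000001000011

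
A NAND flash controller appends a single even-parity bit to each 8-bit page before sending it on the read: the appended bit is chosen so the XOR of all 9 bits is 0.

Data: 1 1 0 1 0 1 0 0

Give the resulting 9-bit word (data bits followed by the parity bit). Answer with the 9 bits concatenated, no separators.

110101000

XOR of the 8 data bits: 1⊕1⊕0⊕1⊕0⊕1⊕0⊕0 = 0
Parity bit = 0 (so all 9 bits XOR to 0).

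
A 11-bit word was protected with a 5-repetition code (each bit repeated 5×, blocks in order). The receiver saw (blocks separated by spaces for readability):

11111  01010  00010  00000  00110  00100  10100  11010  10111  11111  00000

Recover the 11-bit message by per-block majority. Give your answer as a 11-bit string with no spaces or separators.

Block 1 (11111): 5 ones → 1
Block 2 (01010): 2 ones → 0
Block 3 (00010): 1 one → 0
Block 4 (00000): 0 ones → 0
Block 5 (00110): 2 ones → 0
Block 6 (00100): 1 one → 0
Block 7 (10100): 2 ones → 0
Block 8 (11010): 3 ones → 1
Block 9 (10111): 4 ones → 1
Block 10 (11111): 5 ones → 1
Block 11 (00000): 0 ones → 0

10000001110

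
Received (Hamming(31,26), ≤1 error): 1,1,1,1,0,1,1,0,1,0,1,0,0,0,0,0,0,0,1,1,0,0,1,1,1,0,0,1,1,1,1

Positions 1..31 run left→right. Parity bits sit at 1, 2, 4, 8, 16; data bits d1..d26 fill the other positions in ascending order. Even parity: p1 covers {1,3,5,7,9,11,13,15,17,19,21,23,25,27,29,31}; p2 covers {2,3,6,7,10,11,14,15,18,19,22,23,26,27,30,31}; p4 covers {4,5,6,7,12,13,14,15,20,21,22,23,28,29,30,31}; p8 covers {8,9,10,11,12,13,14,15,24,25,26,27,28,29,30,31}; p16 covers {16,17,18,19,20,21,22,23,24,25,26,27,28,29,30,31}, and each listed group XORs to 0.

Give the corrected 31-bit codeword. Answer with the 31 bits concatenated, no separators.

s1 (pos 1,3,5,7,9,11,13,15,17,19,21,23,25,27,29,31): 1⊕1⊕0⊕1⊕1⊕1⊕0⊕0⊕0⊕1⊕0⊕1⊕1⊕0⊕1⊕1 = 0
s2 (pos 2,3,6,7,10,11,14,15,18,19,22,23,26,27,30,31): 1⊕1⊕1⊕1⊕0⊕1⊕0⊕0⊕0⊕1⊕0⊕1⊕0⊕0⊕1⊕1 = 1
s4 (pos 4,5,6,7,12,13,14,15,20,21,22,23,28,29,30,31): 1⊕0⊕1⊕1⊕0⊕0⊕0⊕0⊕1⊕0⊕0⊕1⊕1⊕1⊕1⊕1 = 1
s8 (pos 8,9,10,11,12,13,14,15,24,25,26,27,28,29,30,31): 0⊕1⊕0⊕1⊕0⊕0⊕0⊕0⊕1⊕1⊕0⊕0⊕1⊕1⊕1⊕1 = 0
s16 (pos 16,17,18,19,20,21,22,23,24,25,26,27,28,29,30,31): 0⊕0⊕0⊕1⊕1⊕0⊕0⊕1⊕1⊕1⊕0⊕0⊕1⊕1⊕1⊕1 = 1
Syndrome s16…s1 = 10110 → error at position 22.
Flip position 22: 1111011010100000001100111001111 → 1111011010100000001101111001111

1111011010100000001101111001111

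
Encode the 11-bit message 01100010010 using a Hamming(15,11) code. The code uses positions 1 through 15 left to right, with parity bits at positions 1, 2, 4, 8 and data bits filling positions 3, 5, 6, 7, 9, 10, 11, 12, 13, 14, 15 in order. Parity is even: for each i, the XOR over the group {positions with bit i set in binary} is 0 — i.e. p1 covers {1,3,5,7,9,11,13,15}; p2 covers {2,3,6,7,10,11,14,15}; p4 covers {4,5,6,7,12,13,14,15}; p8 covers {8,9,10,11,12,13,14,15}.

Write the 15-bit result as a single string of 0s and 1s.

Place data at non-parity positions: p1 p2 0 p4 1 1 0 p8 0 0 1 0 0 1 0
p1 (pos 1,3,5,7,9,11,13,15): XOR of data positions = 0⊕1⊕0⊕0⊕1⊕0⊕0 = 0
p2 (pos 2,3,6,7,10,11,14,15): XOR of data positions = 0⊕1⊕0⊕0⊕1⊕1⊕0 = 1
p4 (pos 4,5,6,7,12,13,14,15): XOR of data positions = 1⊕1⊕0⊕0⊕0⊕1⊕0 = 1
p8 (pos 8,9,10,11,12,13,14,15): XOR of data positions = 0⊕0⊕1⊕0⊕0⊕1⊕0 = 0
Codeword: 010111000010010

010111000010010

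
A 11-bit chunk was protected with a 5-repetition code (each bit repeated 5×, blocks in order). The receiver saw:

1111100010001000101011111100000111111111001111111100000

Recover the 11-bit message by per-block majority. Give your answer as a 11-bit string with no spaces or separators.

10001011110

Block 1 (11111): 5 ones → 1
Block 2 (00010): 1 one → 0
Block 3 (00100): 1 one → 0
Block 4 (01010): 2 ones → 0
Block 5 (11111): 5 ones → 1
Block 6 (10000): 1 one → 0
Block 7 (01111): 4 ones → 1
Block 8 (11111): 5 ones → 1
Block 9 (00111): 3 ones → 1
Block 10 (11111): 5 ones → 1
Block 11 (00000): 0 ones → 0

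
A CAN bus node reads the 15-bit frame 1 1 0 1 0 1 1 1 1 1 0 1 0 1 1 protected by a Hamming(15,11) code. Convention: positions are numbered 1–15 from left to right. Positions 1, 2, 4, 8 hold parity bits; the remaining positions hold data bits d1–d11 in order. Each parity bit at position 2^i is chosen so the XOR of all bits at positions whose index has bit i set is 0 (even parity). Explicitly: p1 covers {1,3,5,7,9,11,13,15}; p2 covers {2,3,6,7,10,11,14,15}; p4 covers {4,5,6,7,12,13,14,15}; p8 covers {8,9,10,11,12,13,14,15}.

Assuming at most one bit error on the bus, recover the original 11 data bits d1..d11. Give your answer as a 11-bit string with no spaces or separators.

s1 (pos 1,3,5,7,9,11,13,15): 1⊕0⊕0⊕1⊕1⊕0⊕0⊕1 = 0
s2 (pos 2,3,6,7,10,11,14,15): 1⊕0⊕1⊕1⊕1⊕0⊕1⊕1 = 0
s4 (pos 4,5,6,7,12,13,14,15): 1⊕0⊕1⊕1⊕1⊕0⊕1⊕1 = 0
s8 (pos 8,9,10,11,12,13,14,15): 1⊕1⊕1⊕0⊕1⊕0⊕1⊕1 = 0
Syndrome s8…s1 = 0000 → no error.
Read data bits from positions 3,5,6,7,9,10,11,12,13,14,15: 00111101011

00111101011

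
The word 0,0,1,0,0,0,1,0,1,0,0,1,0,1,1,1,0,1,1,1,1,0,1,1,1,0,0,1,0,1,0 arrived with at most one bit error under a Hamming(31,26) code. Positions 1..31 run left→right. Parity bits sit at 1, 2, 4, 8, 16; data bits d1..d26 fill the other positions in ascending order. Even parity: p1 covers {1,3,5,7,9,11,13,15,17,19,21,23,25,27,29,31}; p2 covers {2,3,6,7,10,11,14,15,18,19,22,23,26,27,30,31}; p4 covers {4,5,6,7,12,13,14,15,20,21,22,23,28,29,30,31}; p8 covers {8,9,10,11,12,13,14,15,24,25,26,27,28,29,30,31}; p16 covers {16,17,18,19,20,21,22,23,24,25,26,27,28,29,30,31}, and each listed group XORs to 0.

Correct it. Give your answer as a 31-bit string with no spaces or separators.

0011001010010111011110111001010

s1 (pos 1,3,5,7,9,11,13,15,17,19,21,23,25,27,29,31): 0⊕1⊕0⊕1⊕1⊕0⊕0⊕1⊕0⊕1⊕1⊕1⊕1⊕0⊕0⊕0 = 0
s2 (pos 2,3,6,7,10,11,14,15,18,19,22,23,26,27,30,31): 0⊕1⊕0⊕1⊕0⊕0⊕1⊕1⊕1⊕1⊕0⊕1⊕0⊕0⊕1⊕0 = 0
s4 (pos 4,5,6,7,12,13,14,15,20,21,22,23,28,29,30,31): 0⊕0⊕0⊕1⊕1⊕0⊕1⊕1⊕1⊕1⊕0⊕1⊕1⊕0⊕1⊕0 = 1
s8 (pos 8,9,10,11,12,13,14,15,24,25,26,27,28,29,30,31): 0⊕1⊕0⊕0⊕1⊕0⊕1⊕1⊕1⊕1⊕0⊕0⊕1⊕0⊕1⊕0 = 0
s16 (pos 16,17,18,19,20,21,22,23,24,25,26,27,28,29,30,31): 1⊕0⊕1⊕1⊕1⊕1⊕0⊕1⊕1⊕1⊕0⊕0⊕1⊕0⊕1⊕0 = 0
Syndrome s16…s1 = 00100 → error at position 4.
Flip position 4: 0010001010010111011110111001010 → 0011001010010111011110111001010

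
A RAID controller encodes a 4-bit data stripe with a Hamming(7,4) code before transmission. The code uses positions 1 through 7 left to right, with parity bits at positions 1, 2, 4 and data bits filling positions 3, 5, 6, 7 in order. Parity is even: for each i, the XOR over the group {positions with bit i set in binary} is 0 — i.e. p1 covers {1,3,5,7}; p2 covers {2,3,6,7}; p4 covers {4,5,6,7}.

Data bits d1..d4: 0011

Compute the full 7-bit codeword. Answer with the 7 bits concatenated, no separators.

Place data at non-parity positions: p1 p2 0 p4 0 1 1
p1 (pos 1,3,5,7): XOR of data positions = 0⊕0⊕1 = 1
p2 (pos 2,3,6,7): XOR of data positions = 0⊕1⊕1 = 0
p4 (pos 4,5,6,7): XOR of data positions = 0⊕1⊕1 = 0
Codeword: 1000011

1000011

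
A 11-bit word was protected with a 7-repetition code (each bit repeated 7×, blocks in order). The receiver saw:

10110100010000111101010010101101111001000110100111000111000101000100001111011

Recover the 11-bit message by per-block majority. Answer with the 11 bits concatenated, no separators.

10101011001

Block 1 (1011010): 4 ones → 1
Block 2 (0010000): 1 one → 0
Block 3 (1111010): 5 ones → 1
Block 4 (1001010): 3 ones → 0
Block 5 (1101111): 6 ones → 1
Block 6 (0010001): 2 ones → 0
Block 7 (1010011): 4 ones → 1
Block 8 (1000111): 4 ones → 1
Block 9 (0001010): 2 ones → 0
Block 10 (0010000): 1 one → 0
Block 11 (1111011): 6 ones → 1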